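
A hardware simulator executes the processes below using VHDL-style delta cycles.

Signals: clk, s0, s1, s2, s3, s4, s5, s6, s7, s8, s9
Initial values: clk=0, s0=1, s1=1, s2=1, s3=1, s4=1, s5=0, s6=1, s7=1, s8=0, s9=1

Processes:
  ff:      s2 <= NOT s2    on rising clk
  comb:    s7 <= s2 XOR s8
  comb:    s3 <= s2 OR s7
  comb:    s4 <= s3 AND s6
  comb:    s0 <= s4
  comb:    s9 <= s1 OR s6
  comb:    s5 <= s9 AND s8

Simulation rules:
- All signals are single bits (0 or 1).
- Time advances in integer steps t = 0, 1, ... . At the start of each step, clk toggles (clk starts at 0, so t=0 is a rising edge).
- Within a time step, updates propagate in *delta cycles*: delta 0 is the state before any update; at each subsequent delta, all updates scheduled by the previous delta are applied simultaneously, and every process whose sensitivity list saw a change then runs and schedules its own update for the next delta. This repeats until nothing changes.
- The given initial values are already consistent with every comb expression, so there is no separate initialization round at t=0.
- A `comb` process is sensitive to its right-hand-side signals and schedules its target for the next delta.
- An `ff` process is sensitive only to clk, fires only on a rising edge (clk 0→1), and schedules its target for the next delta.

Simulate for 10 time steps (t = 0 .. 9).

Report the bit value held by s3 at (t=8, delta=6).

t=0 Δ0: s4=1 clk=0 s1=1 s5=0 s0=1 s8=0 s2=1 s7=1 s9=1 s3=1 s6=1
  Δ1: clk:0→1
  Δ2: s2:1→0
  Δ3: s7:1→0
  Δ4: s3:1→0
  Δ5: s4:1→0
  Δ6: s0:1→0
  (6Δ to stable)
t=1 Δ0: s4=0 clk=1 s1=1 s5=0 s0=0 s8=0 s2=0 s7=0 s9=1 s3=0 s6=1
  Δ1: clk:1→0
  (1Δ to stable)
t=2 Δ0: s4=0 clk=0 s1=1 s5=0 s0=0 s8=0 s2=0 s7=0 s9=1 s3=0 s6=1
  Δ1: clk:0→1
  Δ2: s2:0→1
  Δ3: s7:0→1, s3:0→1
  Δ4: s4:0→1
  Δ5: s0:0→1
  (5Δ to stable)
t=3 Δ0: s4=1 clk=1 s1=1 s5=0 s0=1 s8=0 s2=1 s7=1 s9=1 s3=1 s6=1
  Δ1: clk:1→0
  (1Δ to stable)
t=4 Δ0: s4=1 clk=0 s1=1 s5=0 s0=1 s8=0 s2=1 s7=1 s9=1 s3=1 s6=1
  Δ1: clk:0→1
  Δ2: s2:1→0
  Δ3: s7:1→0
  Δ4: s3:1→0
  Δ5: s4:1→0
  Δ6: s0:1→0
  (6Δ to stable)
t=5 Δ0: s4=0 clk=1 s1=1 s5=0 s0=0 s8=0 s2=0 s7=0 s9=1 s3=0 s6=1
  Δ1: clk:1→0
  (1Δ to stable)
t=6 Δ0: s4=0 clk=0 s1=1 s5=0 s0=0 s8=0 s2=0 s7=0 s9=1 s3=0 s6=1
  Δ1: clk:0→1
  Δ2: s2:0→1
  Δ3: s7:0→1, s3:0→1
  Δ4: s4:0→1
  Δ5: s0:0→1
  (5Δ to stable)
t=7 Δ0: s4=1 clk=1 s1=1 s5=0 s0=1 s8=0 s2=1 s7=1 s9=1 s3=1 s6=1
  Δ1: clk:1→0
  (1Δ to stable)
t=8 Δ0: s4=1 clk=0 s1=1 s5=0 s0=1 s8=0 s2=1 s7=1 s9=1 s3=1 s6=1
  Δ1: clk:0→1
  Δ2: s2:1→0
  Δ3: s7:1→0
  Δ4: s3:1→0
  Δ5: s4:1→0
  Δ6: s0:1→0
  (6Δ to stable)
t=9 Δ0: s4=0 clk=1 s1=1 s5=0 s0=0 s8=0 s2=0 s7=0 s9=1 s3=0 s6=1
  Δ1: clk:1→0
  (1Δ to stable)

0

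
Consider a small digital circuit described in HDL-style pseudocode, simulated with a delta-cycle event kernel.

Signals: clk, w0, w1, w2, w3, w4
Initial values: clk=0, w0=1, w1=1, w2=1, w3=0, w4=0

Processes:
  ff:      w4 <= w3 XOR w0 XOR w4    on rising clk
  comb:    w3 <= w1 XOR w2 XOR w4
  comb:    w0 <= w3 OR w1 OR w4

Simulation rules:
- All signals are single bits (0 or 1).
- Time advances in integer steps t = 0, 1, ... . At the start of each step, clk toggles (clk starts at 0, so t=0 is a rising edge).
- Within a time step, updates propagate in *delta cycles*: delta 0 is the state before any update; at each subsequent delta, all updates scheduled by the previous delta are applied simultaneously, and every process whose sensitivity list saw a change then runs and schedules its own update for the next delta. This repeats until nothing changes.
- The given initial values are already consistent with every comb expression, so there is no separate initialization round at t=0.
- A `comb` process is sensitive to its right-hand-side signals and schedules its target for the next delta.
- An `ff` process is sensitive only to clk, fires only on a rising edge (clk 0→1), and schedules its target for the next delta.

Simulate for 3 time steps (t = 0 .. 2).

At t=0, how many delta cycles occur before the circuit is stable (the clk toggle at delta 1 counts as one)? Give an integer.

t=0 Δ0: w3=0 w2=1 clk=0 w4=0 w0=1 w1=1
  Δ1: clk:0→1
  Δ2: w4:0→1
  Δ3: w3:0→1
  (3Δ to stable)
t=1 Δ0: w3=1 w2=1 clk=1 w4=1 w0=1 w1=1
  Δ1: clk:1→0
  (1Δ to stable)
t=2 Δ0: w3=1 w2=1 clk=0 w4=1 w0=1 w1=1
  Δ1: clk:0→1
  (1Δ to stable)

3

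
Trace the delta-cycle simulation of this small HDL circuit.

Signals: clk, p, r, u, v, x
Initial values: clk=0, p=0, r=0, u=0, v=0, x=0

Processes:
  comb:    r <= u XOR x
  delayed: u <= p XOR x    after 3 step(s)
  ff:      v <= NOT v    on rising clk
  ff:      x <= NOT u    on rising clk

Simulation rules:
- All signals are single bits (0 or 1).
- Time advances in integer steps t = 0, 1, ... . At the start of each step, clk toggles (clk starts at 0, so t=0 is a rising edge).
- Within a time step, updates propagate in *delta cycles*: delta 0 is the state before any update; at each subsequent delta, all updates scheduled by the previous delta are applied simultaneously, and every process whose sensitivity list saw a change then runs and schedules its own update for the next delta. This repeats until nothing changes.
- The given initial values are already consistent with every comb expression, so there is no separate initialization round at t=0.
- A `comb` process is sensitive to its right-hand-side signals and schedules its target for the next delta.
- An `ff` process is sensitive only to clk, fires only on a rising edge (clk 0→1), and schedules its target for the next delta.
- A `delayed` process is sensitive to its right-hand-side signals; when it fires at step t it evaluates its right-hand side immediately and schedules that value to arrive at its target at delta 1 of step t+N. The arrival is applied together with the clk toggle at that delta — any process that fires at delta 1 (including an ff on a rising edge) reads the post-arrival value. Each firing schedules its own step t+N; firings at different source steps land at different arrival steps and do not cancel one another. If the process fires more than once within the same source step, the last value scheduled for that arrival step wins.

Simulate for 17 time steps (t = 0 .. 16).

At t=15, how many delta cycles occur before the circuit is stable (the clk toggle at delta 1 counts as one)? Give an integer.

2

[bits: v,p,u,clk,x,r]
t=0: Δ0=000000 Δ1=000100 Δ2=100110 Δ3=100111 | 3Δ
t=1: Δ0=100111 Δ1=100011 | 1Δ
t=2: Δ0=100011 Δ1=100111 Δ2=000111 | 2Δ
t=3: Δ0=000111 Δ1=001011 Δ2=001010 | 2Δ
t=4: Δ0=001010 Δ1=001110 Δ2=101100 Δ3=101101 | 3Δ
t=5: Δ0=101101 Δ1=101001 | 1Δ
t=6: Δ0=101001 Δ1=101101 Δ2=001101 | 2Δ
t=7: Δ0=001101 Δ1=000001 Δ2=000000 | 2Δ
t=8: Δ0=000000 Δ1=000100 Δ2=100110 Δ3=100111 | 3Δ
t=9: Δ0=100111 Δ1=100011 | 1Δ
t=10: Δ0=100011 Δ1=100111 Δ2=000111 | 2Δ
t=11: Δ0=000111 Δ1=001011 Δ2=001010 | 2Δ
t=12: Δ0=001010 Δ1=001110 Δ2=101100 Δ3=101101 | 3Δ
t=13: Δ0=101101 Δ1=101001 | 1Δ
t=14: Δ0=101001 Δ1=101101 Δ2=001101 | 2Δ
t=15: Δ0=001101 Δ1=000001 Δ2=000000 | 2Δ
t=16: Δ0=000000 Δ1=000100 Δ2=100110 Δ3=100111 | 3Δ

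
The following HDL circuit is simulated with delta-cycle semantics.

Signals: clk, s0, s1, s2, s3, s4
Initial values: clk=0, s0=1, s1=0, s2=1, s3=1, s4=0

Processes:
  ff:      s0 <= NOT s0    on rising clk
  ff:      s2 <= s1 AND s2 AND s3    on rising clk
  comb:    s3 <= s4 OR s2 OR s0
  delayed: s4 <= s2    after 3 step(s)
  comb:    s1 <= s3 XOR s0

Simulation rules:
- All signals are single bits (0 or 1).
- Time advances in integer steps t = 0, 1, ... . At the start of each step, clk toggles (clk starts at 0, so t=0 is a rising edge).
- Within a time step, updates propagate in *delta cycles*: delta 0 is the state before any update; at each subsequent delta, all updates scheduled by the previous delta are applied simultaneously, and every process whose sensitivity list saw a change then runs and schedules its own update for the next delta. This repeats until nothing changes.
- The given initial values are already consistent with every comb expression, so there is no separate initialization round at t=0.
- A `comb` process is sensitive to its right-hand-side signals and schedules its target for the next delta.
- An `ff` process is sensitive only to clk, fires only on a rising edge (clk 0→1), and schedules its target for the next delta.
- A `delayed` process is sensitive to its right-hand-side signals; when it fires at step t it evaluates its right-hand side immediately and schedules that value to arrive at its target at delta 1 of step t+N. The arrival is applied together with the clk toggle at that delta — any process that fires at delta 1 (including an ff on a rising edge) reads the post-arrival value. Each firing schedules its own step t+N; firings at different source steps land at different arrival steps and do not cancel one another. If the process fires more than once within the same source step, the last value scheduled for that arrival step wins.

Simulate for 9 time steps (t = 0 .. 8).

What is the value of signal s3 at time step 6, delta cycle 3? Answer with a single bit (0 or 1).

1

t0.Δ0 clk=0 s4=0 s2=1 s1=0 s0=1 s3=1
t0.Δ1 clk=1 s4=0 s2=1 s1=0 s0=1 s3=1
t0.Δ2 clk=1 s4=0 s2=0 s1=0 s0=0 s3=1
t0.Δ3 clk=1 s4=0 s2=0 s1=1 s0=0 s3=0
t0.Δ4 clk=1 s4=0 s2=0 s1=0 s0=0 s3=0
t1.Δ0 clk=1 s4=0 s2=0 s1=0 s0=0 s3=0
t1.Δ1 clk=0 s4=0 s2=0 s1=0 s0=0 s3=0
t2.Δ0 clk=0 s4=0 s2=0 s1=0 s0=0 s3=0
t2.Δ1 clk=1 s4=0 s2=0 s1=0 s0=0 s3=0
t2.Δ2 clk=1 s4=0 s2=0 s1=0 s0=1 s3=0
t2.Δ3 clk=1 s4=0 s2=0 s1=1 s0=1 s3=1
t2.Δ4 clk=1 s4=0 s2=0 s1=0 s0=1 s3=1
t3.Δ0 clk=1 s4=0 s2=0 s1=0 s0=1 s3=1
t3.Δ1 clk=0 s4=0 s2=0 s1=0 s0=1 s3=1
t4.Δ0 clk=0 s4=0 s2=0 s1=0 s0=1 s3=1
t4.Δ1 clk=1 s4=0 s2=0 s1=0 s0=1 s3=1
t4.Δ2 clk=1 s4=0 s2=0 s1=0 s0=0 s3=1
t4.Δ3 clk=1 s4=0 s2=0 s1=1 s0=0 s3=0
t4.Δ4 clk=1 s4=0 s2=0 s1=0 s0=0 s3=0
t5.Δ0 clk=1 s4=0 s2=0 s1=0 s0=0 s3=0
t5.Δ1 clk=0 s4=0 s2=0 s1=0 s0=0 s3=0
t6.Δ0 clk=0 s4=0 s2=0 s1=0 s0=0 s3=0
t6.Δ1 clk=1 s4=0 s2=0 s1=0 s0=0 s3=0
t6.Δ2 clk=1 s4=0 s2=0 s1=0 s0=1 s3=0
t6.Δ3 clk=1 s4=0 s2=0 s1=1 s0=1 s3=1
t6.Δ4 clk=1 s4=0 s2=0 s1=0 s0=1 s3=1
t7.Δ0 clk=1 s4=0 s2=0 s1=0 s0=1 s3=1
t7.Δ1 clk=0 s4=0 s2=0 s1=0 s0=1 s3=1
t8.Δ0 clk=0 s4=0 s2=0 s1=0 s0=1 s3=1
t8.Δ1 clk=1 s4=0 s2=0 s1=0 s0=1 s3=1
t8.Δ2 clk=1 s4=0 s2=0 s1=0 s0=0 s3=1
t8.Δ3 clk=1 s4=0 s2=0 s1=1 s0=0 s3=0
t8.Δ4 clk=1 s4=0 s2=0 s1=0 s0=0 s3=0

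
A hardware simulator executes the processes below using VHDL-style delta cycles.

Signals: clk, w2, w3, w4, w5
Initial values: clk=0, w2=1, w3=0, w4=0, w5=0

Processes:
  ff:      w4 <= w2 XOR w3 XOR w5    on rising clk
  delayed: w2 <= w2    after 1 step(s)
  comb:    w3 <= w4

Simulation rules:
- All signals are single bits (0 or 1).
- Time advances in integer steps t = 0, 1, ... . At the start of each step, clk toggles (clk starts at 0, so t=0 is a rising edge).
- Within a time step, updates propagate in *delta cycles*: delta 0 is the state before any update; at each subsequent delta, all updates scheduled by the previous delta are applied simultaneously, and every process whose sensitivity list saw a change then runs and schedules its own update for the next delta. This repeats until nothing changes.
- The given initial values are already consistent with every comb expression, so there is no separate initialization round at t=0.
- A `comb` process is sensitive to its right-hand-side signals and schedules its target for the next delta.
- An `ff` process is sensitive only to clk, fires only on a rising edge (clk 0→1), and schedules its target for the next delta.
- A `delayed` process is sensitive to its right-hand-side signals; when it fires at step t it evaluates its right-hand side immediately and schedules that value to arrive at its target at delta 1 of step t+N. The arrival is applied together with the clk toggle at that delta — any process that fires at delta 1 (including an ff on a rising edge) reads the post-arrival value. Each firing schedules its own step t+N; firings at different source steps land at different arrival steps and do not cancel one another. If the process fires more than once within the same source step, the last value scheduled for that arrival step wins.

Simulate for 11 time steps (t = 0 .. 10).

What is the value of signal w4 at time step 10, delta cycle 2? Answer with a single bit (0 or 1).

0

t=0 Δ0: w5=0 w2=1 clk=0 w4=0 w3=0
  Δ1: clk:0→1
  Δ2: w4:0→1
  Δ3: w3:0→1
  (3Δ to stable)
t=1 Δ0: w5=0 w2=1 clk=1 w4=1 w3=1
  Δ1: clk:1→0
  (1Δ to stable)
t=2 Δ0: w5=0 w2=1 clk=0 w4=1 w3=1
  Δ1: clk:0→1
  Δ2: w4:1→0
  Δ3: w3:1→0
  (3Δ to stable)
t=3 Δ0: w5=0 w2=1 clk=1 w4=0 w3=0
  Δ1: clk:1→0
  (1Δ to stable)
t=4 Δ0: w5=0 w2=1 clk=0 w4=0 w3=0
  Δ1: clk:0→1
  Δ2: w4:0→1
  Δ3: w3:0→1
  (3Δ to stable)
t=5 Δ0: w5=0 w2=1 clk=1 w4=1 w3=1
  Δ1: clk:1→0
  (1Δ to stable)
t=6 Δ0: w5=0 w2=1 clk=0 w4=1 w3=1
  Δ1: clk:0→1
  Δ2: w4:1→0
  Δ3: w3:1→0
  (3Δ to stable)
t=7 Δ0: w5=0 w2=1 clk=1 w4=0 w3=0
  Δ1: clk:1→0
  (1Δ to stable)
t=8 Δ0: w5=0 w2=1 clk=0 w4=0 w3=0
  Δ1: clk:0→1
  Δ2: w4:0→1
  Δ3: w3:0→1
  (3Δ to stable)
t=9 Δ0: w5=0 w2=1 clk=1 w4=1 w3=1
  Δ1: clk:1→0
  (1Δ to stable)
t=10 Δ0: w5=0 w2=1 clk=0 w4=1 w3=1
  Δ1: clk:0→1
  Δ2: w4:1→0
  Δ3: w3:1→0
  (3Δ to stable)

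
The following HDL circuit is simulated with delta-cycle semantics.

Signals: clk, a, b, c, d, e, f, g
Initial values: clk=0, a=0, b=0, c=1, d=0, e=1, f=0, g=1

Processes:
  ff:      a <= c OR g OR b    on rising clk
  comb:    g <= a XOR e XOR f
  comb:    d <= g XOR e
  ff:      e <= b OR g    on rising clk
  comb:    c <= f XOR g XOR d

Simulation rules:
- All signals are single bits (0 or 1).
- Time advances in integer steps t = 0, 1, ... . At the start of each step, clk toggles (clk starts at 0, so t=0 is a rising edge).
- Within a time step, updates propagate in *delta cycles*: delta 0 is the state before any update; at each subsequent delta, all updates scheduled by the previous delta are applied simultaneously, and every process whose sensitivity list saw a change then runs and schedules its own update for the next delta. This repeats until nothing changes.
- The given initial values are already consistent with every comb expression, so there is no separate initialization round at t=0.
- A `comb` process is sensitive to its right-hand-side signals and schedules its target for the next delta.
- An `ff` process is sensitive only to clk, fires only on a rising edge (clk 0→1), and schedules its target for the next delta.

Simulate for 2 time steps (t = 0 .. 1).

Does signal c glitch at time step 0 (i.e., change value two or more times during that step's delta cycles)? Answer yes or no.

yes

t=0 Δ0: d=0 a=0 g=1 clk=0 b=0 f=0 e=1 c=1
  Δ1: clk:0→1
  Δ2: a:0→1
  Δ3: g:1→0
  Δ4: d:0→1, c:1→0
  Δ5: c:0→1
  (5Δ to stable)
t=1 Δ0: d=1 a=1 g=0 clk=1 b=0 f=0 e=1 c=1
  Δ1: clk:1→0
  (1Δ to stable)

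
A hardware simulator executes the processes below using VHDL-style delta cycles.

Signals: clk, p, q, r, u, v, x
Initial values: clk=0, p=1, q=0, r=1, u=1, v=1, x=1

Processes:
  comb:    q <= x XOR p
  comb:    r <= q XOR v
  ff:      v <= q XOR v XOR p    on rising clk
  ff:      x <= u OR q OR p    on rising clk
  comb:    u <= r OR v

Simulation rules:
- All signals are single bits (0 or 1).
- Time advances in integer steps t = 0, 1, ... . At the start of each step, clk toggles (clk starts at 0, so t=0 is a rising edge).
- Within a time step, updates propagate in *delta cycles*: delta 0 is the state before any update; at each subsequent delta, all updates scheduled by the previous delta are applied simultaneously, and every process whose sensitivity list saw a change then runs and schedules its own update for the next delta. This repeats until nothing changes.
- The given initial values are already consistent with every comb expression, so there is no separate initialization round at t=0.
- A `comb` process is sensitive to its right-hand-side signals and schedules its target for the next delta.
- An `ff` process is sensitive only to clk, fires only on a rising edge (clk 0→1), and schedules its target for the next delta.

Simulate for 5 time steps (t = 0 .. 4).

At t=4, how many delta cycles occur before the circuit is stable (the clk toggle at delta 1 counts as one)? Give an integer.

[bits: x,q,clk,r,p,v,u]
t=0: Δ0=1001111 Δ1=1011111 Δ2=1011101 Δ3=1010101 Δ4=1010100 | 4Δ
t=1: Δ0=1010100 Δ1=1000100 | 1Δ
t=2: Δ0=1000100 Δ1=1010100 Δ2=1010110 Δ3=1011111 | 3Δ
t=3: Δ0=1011111 Δ1=1001111 | 1Δ
t=4: Δ0=1001111 Δ1=1011111 Δ2=1011101 Δ3=1010101 Δ4=1010100 | 4Δ

4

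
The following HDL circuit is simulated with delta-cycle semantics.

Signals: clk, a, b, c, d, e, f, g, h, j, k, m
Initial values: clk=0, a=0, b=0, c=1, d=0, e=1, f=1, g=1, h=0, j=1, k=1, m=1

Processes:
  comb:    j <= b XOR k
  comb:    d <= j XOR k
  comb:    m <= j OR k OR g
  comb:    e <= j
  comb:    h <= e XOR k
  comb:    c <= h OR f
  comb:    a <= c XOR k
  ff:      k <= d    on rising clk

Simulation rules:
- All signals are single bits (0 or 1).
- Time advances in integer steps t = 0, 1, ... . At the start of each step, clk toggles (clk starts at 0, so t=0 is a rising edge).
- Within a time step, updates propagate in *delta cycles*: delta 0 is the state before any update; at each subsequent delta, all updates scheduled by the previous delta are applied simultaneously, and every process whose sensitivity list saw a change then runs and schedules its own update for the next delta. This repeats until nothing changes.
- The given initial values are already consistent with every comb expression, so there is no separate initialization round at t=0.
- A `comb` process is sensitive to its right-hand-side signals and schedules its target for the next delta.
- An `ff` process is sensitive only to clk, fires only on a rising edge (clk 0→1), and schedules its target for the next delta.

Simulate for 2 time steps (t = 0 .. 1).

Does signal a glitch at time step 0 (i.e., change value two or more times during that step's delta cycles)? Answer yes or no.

t0.Δ0 h=0 b=0 clk=0 e=1 m=1 g=1 a=0 d=0 k=1 f=1 c=1 j=1
t0.Δ1 h=0 b=0 clk=1 e=1 m=1 g=1 a=0 d=0 k=1 f=1 c=1 j=1
t0.Δ2 h=0 b=0 clk=1 e=1 m=1 g=1 a=0 d=0 k=0 f=1 c=1 j=1
t0.Δ3 h=1 b=0 clk=1 e=1 m=1 g=1 a=1 d=1 k=0 f=1 c=1 j=0
t0.Δ4 h=1 b=0 clk=1 e=0 m=1 g=1 a=1 d=0 k=0 f=1 c=1 j=0
t0.Δ5 h=0 b=0 clk=1 e=0 m=1 g=1 a=1 d=0 k=0 f=1 c=1 j=0
t1.Δ0 h=0 b=0 clk=1 e=0 m=1 g=1 a=1 d=0 k=0 f=1 c=1 j=0
t1.Δ1 h=0 b=0 clk=0 e=0 m=1 g=1 a=1 d=0 k=0 f=1 c=1 j=0

no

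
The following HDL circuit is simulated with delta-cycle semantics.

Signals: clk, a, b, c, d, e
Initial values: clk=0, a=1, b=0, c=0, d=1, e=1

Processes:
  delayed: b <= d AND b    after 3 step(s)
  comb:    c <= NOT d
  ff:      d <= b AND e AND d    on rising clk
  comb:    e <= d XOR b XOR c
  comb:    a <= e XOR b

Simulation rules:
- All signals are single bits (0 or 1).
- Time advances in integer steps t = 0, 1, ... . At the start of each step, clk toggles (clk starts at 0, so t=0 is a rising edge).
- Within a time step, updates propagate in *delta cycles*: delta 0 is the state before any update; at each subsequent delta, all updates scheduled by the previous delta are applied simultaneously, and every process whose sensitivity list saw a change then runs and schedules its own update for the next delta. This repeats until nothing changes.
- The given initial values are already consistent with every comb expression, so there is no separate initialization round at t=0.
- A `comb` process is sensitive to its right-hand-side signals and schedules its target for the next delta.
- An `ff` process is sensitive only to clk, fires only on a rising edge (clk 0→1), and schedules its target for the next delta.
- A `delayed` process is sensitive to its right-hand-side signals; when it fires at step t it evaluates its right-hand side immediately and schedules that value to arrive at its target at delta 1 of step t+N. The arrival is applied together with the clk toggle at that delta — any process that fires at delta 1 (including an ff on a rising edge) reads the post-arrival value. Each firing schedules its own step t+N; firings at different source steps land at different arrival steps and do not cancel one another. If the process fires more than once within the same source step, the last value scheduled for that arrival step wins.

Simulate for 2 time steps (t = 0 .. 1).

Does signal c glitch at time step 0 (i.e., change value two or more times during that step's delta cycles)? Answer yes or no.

t=0 Δ0: a=1 d=1 e=1 b=0 clk=0 c=0
  Δ1: clk:0→1
  Δ2: d:1→0
  Δ3: e:1→0, c:0→1
  Δ4: a:1→0, e:0→1
  Δ5: a:0→1
  (5Δ to stable)
t=1 Δ0: a=1 d=0 e=1 b=0 clk=1 c=1
  Δ1: clk:1→0
  (1Δ to stable)

no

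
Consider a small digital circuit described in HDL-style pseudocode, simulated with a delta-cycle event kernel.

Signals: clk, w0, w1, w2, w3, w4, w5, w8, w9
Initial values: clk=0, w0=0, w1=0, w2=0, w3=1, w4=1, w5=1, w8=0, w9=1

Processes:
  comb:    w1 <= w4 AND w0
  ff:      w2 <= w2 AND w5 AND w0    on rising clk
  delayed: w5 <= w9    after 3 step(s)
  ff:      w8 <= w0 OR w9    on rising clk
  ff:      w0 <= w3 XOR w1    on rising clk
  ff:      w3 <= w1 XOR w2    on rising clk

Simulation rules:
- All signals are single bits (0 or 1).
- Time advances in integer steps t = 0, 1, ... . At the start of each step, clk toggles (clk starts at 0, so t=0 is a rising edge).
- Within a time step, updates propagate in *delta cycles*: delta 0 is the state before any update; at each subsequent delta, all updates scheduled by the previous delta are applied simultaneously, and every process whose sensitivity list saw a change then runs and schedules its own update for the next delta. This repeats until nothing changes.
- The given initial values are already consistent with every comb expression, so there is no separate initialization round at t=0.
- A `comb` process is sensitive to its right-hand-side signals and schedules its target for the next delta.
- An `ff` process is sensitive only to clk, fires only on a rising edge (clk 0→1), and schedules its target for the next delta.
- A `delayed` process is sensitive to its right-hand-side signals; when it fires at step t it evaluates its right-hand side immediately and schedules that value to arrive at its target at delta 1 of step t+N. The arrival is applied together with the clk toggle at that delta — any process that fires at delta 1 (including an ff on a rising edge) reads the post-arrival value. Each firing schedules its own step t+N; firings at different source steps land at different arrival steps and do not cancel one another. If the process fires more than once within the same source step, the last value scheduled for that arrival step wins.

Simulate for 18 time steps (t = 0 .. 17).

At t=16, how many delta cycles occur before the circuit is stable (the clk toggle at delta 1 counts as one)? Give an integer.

3

t0.Δ0 w8=0 w5=1 w9=1 w0=0 w2=0 w4=1 w1=0 clk=0 w3=1
t0.Δ1 w8=0 w5=1 w9=1 w0=0 w2=0 w4=1 w1=0 clk=1 w3=1
t0.Δ2 w8=1 w5=1 w9=1 w0=1 w2=0 w4=1 w1=0 clk=1 w3=0
t0.Δ3 w8=1 w5=1 w9=1 w0=1 w2=0 w4=1 w1=1 clk=1 w3=0
t1.Δ0 w8=1 w5=1 w9=1 w0=1 w2=0 w4=1 w1=1 clk=1 w3=0
t1.Δ1 w8=1 w5=1 w9=1 w0=1 w2=0 w4=1 w1=1 clk=0 w3=0
t2.Δ0 w8=1 w5=1 w9=1 w0=1 w2=0 w4=1 w1=1 clk=0 w3=0
t2.Δ1 w8=1 w5=1 w9=1 w0=1 w2=0 w4=1 w1=1 clk=1 w3=0
t2.Δ2 w8=1 w5=1 w9=1 w0=1 w2=0 w4=1 w1=1 clk=1 w3=1
t3.Δ0 w8=1 w5=1 w9=1 w0=1 w2=0 w4=1 w1=1 clk=1 w3=1
t3.Δ1 w8=1 w5=1 w9=1 w0=1 w2=0 w4=1 w1=1 clk=0 w3=1
t4.Δ0 w8=1 w5=1 w9=1 w0=1 w2=0 w4=1 w1=1 clk=0 w3=1
t4.Δ1 w8=1 w5=1 w9=1 w0=1 w2=0 w4=1 w1=1 clk=1 w3=1
t4.Δ2 w8=1 w5=1 w9=1 w0=0 w2=0 w4=1 w1=1 clk=1 w3=1
t4.Δ3 w8=1 w5=1 w9=1 w0=0 w2=0 w4=1 w1=0 clk=1 w3=1
t5.Δ0 w8=1 w5=1 w9=1 w0=0 w2=0 w4=1 w1=0 clk=1 w3=1
t5.Δ1 w8=1 w5=1 w9=1 w0=0 w2=0 w4=1 w1=0 clk=0 w3=1
t6.Δ0 w8=1 w5=1 w9=1 w0=0 w2=0 w4=1 w1=0 clk=0 w3=1
t6.Δ1 w8=1 w5=1 w9=1 w0=0 w2=0 w4=1 w1=0 clk=1 w3=1
t6.Δ2 w8=1 w5=1 w9=1 w0=1 w2=0 w4=1 w1=0 clk=1 w3=0
t6.Δ3 w8=1 w5=1 w9=1 w0=1 w2=0 w4=1 w1=1 clk=1 w3=0
t7.Δ0 w8=1 w5=1 w9=1 w0=1 w2=0 w4=1 w1=1 clk=1 w3=0
t7.Δ1 w8=1 w5=1 w9=1 w0=1 w2=0 w4=1 w1=1 clk=0 w3=0
t8.Δ0 w8=1 w5=1 w9=1 w0=1 w2=0 w4=1 w1=1 clk=0 w3=0
t8.Δ1 w8=1 w5=1 w9=1 w0=1 w2=0 w4=1 w1=1 clk=1 w3=0
t8.Δ2 w8=1 w5=1 w9=1 w0=1 w2=0 w4=1 w1=1 clk=1 w3=1
t9.Δ0 w8=1 w5=1 w9=1 w0=1 w2=0 w4=1 w1=1 clk=1 w3=1
t9.Δ1 w8=1 w5=1 w9=1 w0=1 w2=0 w4=1 w1=1 clk=0 w3=1
t10.Δ0 w8=1 w5=1 w9=1 w0=1 w2=0 w4=1 w1=1 clk=0 w3=1
t10.Δ1 w8=1 w5=1 w9=1 w0=1 w2=0 w4=1 w1=1 clk=1 w3=1
t10.Δ2 w8=1 w5=1 w9=1 w0=0 w2=0 w4=1 w1=1 clk=1 w3=1
t10.Δ3 w8=1 w5=1 w9=1 w0=0 w2=0 w4=1 w1=0 clk=1 w3=1
t11.Δ0 w8=1 w5=1 w9=1 w0=0 w2=0 w4=1 w1=0 clk=1 w3=1
t11.Δ1 w8=1 w5=1 w9=1 w0=0 w2=0 w4=1 w1=0 clk=0 w3=1
t12.Δ0 w8=1 w5=1 w9=1 w0=0 w2=0 w4=1 w1=0 clk=0 w3=1
t12.Δ1 w8=1 w5=1 w9=1 w0=0 w2=0 w4=1 w1=0 clk=1 w3=1
t12.Δ2 w8=1 w5=1 w9=1 w0=1 w2=0 w4=1 w1=0 clk=1 w3=0
t12.Δ3 w8=1 w5=1 w9=1 w0=1 w2=0 w4=1 w1=1 clk=1 w3=0
t13.Δ0 w8=1 w5=1 w9=1 w0=1 w2=0 w4=1 w1=1 clk=1 w3=0
t13.Δ1 w8=1 w5=1 w9=1 w0=1 w2=0 w4=1 w1=1 clk=0 w3=0
t14.Δ0 w8=1 w5=1 w9=1 w0=1 w2=0 w4=1 w1=1 clk=0 w3=0
t14.Δ1 w8=1 w5=1 w9=1 w0=1 w2=0 w4=1 w1=1 clk=1 w3=0
t14.Δ2 w8=1 w5=1 w9=1 w0=1 w2=0 w4=1 w1=1 clk=1 w3=1
t15.Δ0 w8=1 w5=1 w9=1 w0=1 w2=0 w4=1 w1=1 clk=1 w3=1
t15.Δ1 w8=1 w5=1 w9=1 w0=1 w2=0 w4=1 w1=1 clk=0 w3=1
t16.Δ0 w8=1 w5=1 w9=1 w0=1 w2=0 w4=1 w1=1 clk=0 w3=1
t16.Δ1 w8=1 w5=1 w9=1 w0=1 w2=0 w4=1 w1=1 clk=1 w3=1
t16.Δ2 w8=1 w5=1 w9=1 w0=0 w2=0 w4=1 w1=1 clk=1 w3=1
t16.Δ3 w8=1 w5=1 w9=1 w0=0 w2=0 w4=1 w1=0 clk=1 w3=1
t17.Δ0 w8=1 w5=1 w9=1 w0=0 w2=0 w4=1 w1=0 clk=1 w3=1
t17.Δ1 w8=1 w5=1 w9=1 w0=0 w2=0 w4=1 w1=0 clk=0 w3=1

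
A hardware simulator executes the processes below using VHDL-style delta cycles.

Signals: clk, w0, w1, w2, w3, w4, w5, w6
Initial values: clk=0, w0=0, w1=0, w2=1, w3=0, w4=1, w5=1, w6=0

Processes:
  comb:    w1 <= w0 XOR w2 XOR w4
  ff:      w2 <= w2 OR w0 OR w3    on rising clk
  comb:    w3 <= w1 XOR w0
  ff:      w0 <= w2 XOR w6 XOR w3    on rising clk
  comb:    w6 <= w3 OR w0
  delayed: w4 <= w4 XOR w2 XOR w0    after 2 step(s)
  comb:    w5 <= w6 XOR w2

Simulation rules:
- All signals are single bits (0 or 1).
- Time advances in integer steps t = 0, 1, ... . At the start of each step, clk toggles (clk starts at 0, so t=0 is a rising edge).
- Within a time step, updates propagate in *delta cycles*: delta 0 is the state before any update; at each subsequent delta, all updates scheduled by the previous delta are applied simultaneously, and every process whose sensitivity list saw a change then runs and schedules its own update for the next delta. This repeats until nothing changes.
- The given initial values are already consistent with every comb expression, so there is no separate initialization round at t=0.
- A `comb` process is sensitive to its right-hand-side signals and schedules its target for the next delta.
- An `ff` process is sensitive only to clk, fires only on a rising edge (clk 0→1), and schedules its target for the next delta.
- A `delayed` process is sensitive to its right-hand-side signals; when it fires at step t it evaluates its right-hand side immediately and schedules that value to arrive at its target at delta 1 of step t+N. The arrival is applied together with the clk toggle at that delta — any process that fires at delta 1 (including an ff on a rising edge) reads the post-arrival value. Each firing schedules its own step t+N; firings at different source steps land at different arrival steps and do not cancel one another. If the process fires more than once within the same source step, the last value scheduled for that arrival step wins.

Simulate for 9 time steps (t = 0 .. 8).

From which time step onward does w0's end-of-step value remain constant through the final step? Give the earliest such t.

4

t0.Δ0 w2=1 w0=0 w4=1 w6=0 w1=0 clk=0 w5=1 w3=0
t0.Δ1 w2=1 w0=0 w4=1 w6=0 w1=0 clk=1 w5=1 w3=0
t0.Δ2 w2=1 w0=1 w4=1 w6=0 w1=0 clk=1 w5=1 w3=0
t0.Δ3 w2=1 w0=1 w4=1 w6=1 w1=1 clk=1 w5=1 w3=1
t0.Δ4 w2=1 w0=1 w4=1 w6=1 w1=1 clk=1 w5=0 w3=0
t1.Δ0 w2=1 w0=1 w4=1 w6=1 w1=1 clk=1 w5=0 w3=0
t1.Δ1 w2=1 w0=1 w4=1 w6=1 w1=1 clk=0 w5=0 w3=0
t2.Δ0 w2=1 w0=1 w4=1 w6=1 w1=1 clk=0 w5=0 w3=0
t2.Δ1 w2=1 w0=1 w4=1 w6=1 w1=1 clk=1 w5=0 w3=0
t2.Δ2 w2=1 w0=0 w4=1 w6=1 w1=1 clk=1 w5=0 w3=0
t2.Δ3 w2=1 w0=0 w4=1 w6=0 w1=0 clk=1 w5=0 w3=1
t2.Δ4 w2=1 w0=0 w4=1 w6=1 w1=0 clk=1 w5=1 w3=0
t2.Δ5 w2=1 w0=0 w4=1 w6=0 w1=0 clk=1 w5=0 w3=0
t2.Δ6 w2=1 w0=0 w4=1 w6=0 w1=0 clk=1 w5=1 w3=0
t3.Δ0 w2=1 w0=0 w4=1 w6=0 w1=0 clk=1 w5=1 w3=0
t3.Δ1 w2=1 w0=0 w4=1 w6=0 w1=0 clk=0 w5=1 w3=0
t4.Δ0 w2=1 w0=0 w4=1 w6=0 w1=0 clk=0 w5=1 w3=0
t4.Δ1 w2=1 w0=0 w4=0 w6=0 w1=0 clk=1 w5=1 w3=0
t4.Δ2 w2=1 w0=1 w4=0 w6=0 w1=1 clk=1 w5=1 w3=0
t4.Δ3 w2=1 w0=1 w4=0 w6=1 w1=0 clk=1 w5=1 w3=0
t4.Δ4 w2=1 w0=1 w4=0 w6=1 w1=0 clk=1 w5=0 w3=1
t5.Δ0 w2=1 w0=1 w4=0 w6=1 w1=0 clk=1 w5=0 w3=1
t5.Δ1 w2=1 w0=1 w4=0 w6=1 w1=0 clk=0 w5=0 w3=1
t6.Δ0 w2=1 w0=1 w4=0 w6=1 w1=0 clk=0 w5=0 w3=1
t6.Δ1 w2=1 w0=1 w4=0 w6=1 w1=0 clk=1 w5=0 w3=1
t7.Δ0 w2=1 w0=1 w4=0 w6=1 w1=0 clk=1 w5=0 w3=1
t7.Δ1 w2=1 w0=1 w4=0 w6=1 w1=0 clk=0 w5=0 w3=1
t8.Δ0 w2=1 w0=1 w4=0 w6=1 w1=0 clk=0 w5=0 w3=1
t8.Δ1 w2=1 w0=1 w4=0 w6=1 w1=0 clk=1 w5=0 w3=1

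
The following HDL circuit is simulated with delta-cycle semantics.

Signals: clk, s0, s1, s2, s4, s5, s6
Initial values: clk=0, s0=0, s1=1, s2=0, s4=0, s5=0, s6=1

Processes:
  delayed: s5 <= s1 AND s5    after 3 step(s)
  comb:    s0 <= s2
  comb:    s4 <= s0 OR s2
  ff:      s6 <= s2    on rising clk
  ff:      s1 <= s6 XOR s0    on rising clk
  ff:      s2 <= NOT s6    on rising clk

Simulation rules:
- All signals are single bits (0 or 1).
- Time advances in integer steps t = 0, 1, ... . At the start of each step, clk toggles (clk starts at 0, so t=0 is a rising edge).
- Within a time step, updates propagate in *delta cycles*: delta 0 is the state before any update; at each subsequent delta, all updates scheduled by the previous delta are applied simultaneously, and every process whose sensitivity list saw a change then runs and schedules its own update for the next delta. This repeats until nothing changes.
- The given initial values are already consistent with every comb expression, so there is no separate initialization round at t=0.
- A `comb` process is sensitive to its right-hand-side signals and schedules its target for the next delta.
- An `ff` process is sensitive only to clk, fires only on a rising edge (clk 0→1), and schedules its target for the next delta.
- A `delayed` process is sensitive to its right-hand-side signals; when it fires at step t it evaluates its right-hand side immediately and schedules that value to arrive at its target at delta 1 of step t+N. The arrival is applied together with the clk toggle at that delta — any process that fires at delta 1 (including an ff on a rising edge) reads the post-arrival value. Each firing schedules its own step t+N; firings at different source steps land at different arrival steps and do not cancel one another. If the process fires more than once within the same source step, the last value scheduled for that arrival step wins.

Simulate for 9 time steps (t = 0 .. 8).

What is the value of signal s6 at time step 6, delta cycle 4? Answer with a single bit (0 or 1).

[bits: clk,s0,s4,s5,s6,s1,s2]
t=0: Δ0=0000110 Δ1=1000110 Δ2=1000010 | 2Δ
t=1: Δ0=1000010 Δ1=0000010 | 1Δ
t=2: Δ0=0000010 Δ1=1000010 Δ2=1000001 Δ3=1110001 | 3Δ
t=3: Δ0=1110001 Δ1=0110001 | 1Δ
t=4: Δ0=0110001 Δ1=1110001 Δ2=1110111 | 2Δ
t=5: Δ0=1110111 Δ1=0110111 | 1Δ
t=6: Δ0=0110111 Δ1=1110111 Δ2=1110100 Δ3=1010100 Δ4=1000100 | 4Δ
t=7: Δ0=1000100 Δ1=0000100 | 1Δ
t=8: Δ0=0000100 Δ1=1000100 Δ2=1000010 | 2Δ

1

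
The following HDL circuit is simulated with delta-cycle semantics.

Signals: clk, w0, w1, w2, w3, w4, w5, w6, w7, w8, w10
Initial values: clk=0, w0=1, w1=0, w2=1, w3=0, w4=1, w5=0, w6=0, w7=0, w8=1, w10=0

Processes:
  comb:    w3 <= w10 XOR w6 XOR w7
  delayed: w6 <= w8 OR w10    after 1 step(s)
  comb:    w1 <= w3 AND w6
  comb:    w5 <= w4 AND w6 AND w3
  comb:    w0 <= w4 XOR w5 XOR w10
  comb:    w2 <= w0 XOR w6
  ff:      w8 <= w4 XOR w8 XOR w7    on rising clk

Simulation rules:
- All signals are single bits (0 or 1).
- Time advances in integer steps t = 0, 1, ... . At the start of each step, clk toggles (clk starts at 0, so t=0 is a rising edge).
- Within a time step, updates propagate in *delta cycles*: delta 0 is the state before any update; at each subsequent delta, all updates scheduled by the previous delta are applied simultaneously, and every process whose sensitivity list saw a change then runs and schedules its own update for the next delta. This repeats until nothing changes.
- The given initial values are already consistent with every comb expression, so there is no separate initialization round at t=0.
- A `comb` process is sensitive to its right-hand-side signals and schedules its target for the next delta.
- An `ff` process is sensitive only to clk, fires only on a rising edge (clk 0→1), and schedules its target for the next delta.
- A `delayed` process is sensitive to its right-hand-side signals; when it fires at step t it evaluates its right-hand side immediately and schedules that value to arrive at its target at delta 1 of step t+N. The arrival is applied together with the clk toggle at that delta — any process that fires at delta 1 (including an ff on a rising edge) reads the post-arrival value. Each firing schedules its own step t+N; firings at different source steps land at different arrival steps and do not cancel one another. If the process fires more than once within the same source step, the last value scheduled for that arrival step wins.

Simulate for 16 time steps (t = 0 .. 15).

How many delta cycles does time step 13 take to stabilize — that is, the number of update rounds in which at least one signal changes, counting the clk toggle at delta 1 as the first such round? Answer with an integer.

[bits: w1,w4,w6,w0,w3,w2,w5,w10,w8,w7,clk]
t=0: Δ0=01010100100 Δ1=01010100101 Δ2=01010100001 | 2Δ
t=1: Δ0=01010100001 Δ1=01010100000 | 1Δ
t=2: Δ0=01010100000 Δ1=01010100001 Δ2=01010100101 | 2Δ
t=3: Δ0=01010100101 Δ1=01110100100 Δ2=01111000100 Δ3=11111010100 Δ4=11101010100 Δ5=11101110100 | 5Δ
t=4: Δ0=11101110100 Δ1=11101110101 Δ2=11101110001 | 2Δ
t=5: Δ0=11101110001 Δ1=11001110000 Δ2=01000000000 Δ3=01010000000 Δ4=01010100000 | 4Δ
t=6: Δ0=01010100000 Δ1=01010100001 Δ2=01010100101 | 2Δ
t=7: Δ0=01010100101 Δ1=01110100100 Δ2=01111000100 Δ3=11111010100 Δ4=11101010100 Δ5=11101110100 | 5Δ
t=8: Δ0=11101110100 Δ1=11101110101 Δ2=11101110001 | 2Δ
t=9: Δ0=11101110001 Δ1=11001110000 Δ2=01000000000 Δ3=01010000000 Δ4=01010100000 | 4Δ
t=10: Δ0=01010100000 Δ1=01010100001 Δ2=01010100101 | 2Δ
t=11: Δ0=01010100101 Δ1=01110100100 Δ2=01111000100 Δ3=11111010100 Δ4=11101010100 Δ5=11101110100 | 5Δ
t=12: Δ0=11101110100 Δ1=11101110101 Δ2=11101110001 | 2Δ
t=13: Δ0=11101110001 Δ1=11001110000 Δ2=01000000000 Δ3=01010000000 Δ4=01010100000 | 4Δ
t=14: Δ0=01010100000 Δ1=01010100001 Δ2=01010100101 | 2Δ
t=15: Δ0=01010100101 Δ1=01110100100 Δ2=01111000100 Δ3=11111010100 Δ4=11101010100 Δ5=11101110100 | 5Δ

4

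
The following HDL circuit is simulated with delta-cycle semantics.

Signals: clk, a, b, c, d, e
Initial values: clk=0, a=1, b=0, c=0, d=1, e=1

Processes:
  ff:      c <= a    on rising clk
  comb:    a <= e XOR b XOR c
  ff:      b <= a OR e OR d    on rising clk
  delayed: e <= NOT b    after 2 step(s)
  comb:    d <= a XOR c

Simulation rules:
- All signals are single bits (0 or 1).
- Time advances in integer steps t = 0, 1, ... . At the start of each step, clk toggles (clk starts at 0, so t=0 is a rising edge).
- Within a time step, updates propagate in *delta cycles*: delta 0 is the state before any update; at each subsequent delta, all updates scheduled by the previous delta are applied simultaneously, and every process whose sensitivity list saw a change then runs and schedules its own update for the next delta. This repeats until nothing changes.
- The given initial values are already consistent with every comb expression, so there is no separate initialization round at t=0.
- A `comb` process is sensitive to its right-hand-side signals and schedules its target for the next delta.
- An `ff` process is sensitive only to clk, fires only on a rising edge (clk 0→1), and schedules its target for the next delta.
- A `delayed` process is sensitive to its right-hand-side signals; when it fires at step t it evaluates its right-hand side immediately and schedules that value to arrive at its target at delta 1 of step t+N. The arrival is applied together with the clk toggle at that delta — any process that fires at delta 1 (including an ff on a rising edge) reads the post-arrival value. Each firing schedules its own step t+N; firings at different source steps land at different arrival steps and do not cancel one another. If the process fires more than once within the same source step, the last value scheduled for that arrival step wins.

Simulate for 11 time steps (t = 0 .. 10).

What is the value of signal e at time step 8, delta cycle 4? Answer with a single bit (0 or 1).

[bits: e,c,d,b,a,clk]
t=0: Δ0=101010 Δ1=101011 Δ2=111111 Δ3=110111 | 3Δ
t=1: Δ0=110111 Δ1=110110 | 1Δ
t=2: Δ0=110110 Δ1=010111 Δ2=010101 Δ3=011101 | 3Δ
t=3: Δ0=011101 Δ1=011100 | 1Δ
t=4: Δ0=011100 Δ1=011101 Δ2=001101 Δ3=000111 Δ4=001111 | 4Δ
t=5: Δ0=001111 Δ1=001110 | 1Δ
t=6: Δ0=001110 Δ1=001111 Δ2=011111 Δ3=010101 Δ4=011101 | 4Δ
t=7: Δ0=011101 Δ1=011100 | 1Δ
t=8: Δ0=011100 Δ1=011101 Δ2=001101 Δ3=000111 Δ4=001111 | 4Δ
t=9: Δ0=001111 Δ1=001110 | 1Δ
t=10: Δ0=001110 Δ1=001111 Δ2=011111 Δ3=010101 Δ4=011101 | 4Δ

0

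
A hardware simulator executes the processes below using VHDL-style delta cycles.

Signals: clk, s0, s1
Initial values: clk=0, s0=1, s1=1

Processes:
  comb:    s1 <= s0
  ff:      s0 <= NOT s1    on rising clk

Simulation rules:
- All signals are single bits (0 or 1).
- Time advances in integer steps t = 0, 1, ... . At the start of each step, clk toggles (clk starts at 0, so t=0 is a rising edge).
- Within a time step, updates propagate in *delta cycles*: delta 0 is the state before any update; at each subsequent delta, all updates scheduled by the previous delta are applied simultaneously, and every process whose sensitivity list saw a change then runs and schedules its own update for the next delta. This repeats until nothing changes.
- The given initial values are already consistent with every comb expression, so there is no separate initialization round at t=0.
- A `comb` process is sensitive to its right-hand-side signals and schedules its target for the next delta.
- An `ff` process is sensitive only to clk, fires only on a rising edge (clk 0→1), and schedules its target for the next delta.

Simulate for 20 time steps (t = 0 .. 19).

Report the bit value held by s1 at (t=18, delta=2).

0

[bits: s0,s1,clk]
t=0: Δ0=110 Δ1=111 Δ2=011 Δ3=001 | 3Δ
t=1: Δ0=001 Δ1=000 | 1Δ
t=2: Δ0=000 Δ1=001 Δ2=101 Δ3=111 | 3Δ
t=3: Δ0=111 Δ1=110 | 1Δ
t=4: Δ0=110 Δ1=111 Δ2=011 Δ3=001 | 3Δ
t=5: Δ0=001 Δ1=000 | 1Δ
t=6: Δ0=000 Δ1=001 Δ2=101 Δ3=111 | 3Δ
t=7: Δ0=111 Δ1=110 | 1Δ
t=8: Δ0=110 Δ1=111 Δ2=011 Δ3=001 | 3Δ
t=9: Δ0=001 Δ1=000 | 1Δ
t=10: Δ0=000 Δ1=001 Δ2=101 Δ3=111 | 3Δ
t=11: Δ0=111 Δ1=110 | 1Δ
t=12: Δ0=110 Δ1=111 Δ2=011 Δ3=001 | 3Δ
t=13: Δ0=001 Δ1=000 | 1Δ
t=14: Δ0=000 Δ1=001 Δ2=101 Δ3=111 | 3Δ
t=15: Δ0=111 Δ1=110 | 1Δ
t=16: Δ0=110 Δ1=111 Δ2=011 Δ3=001 | 3Δ
t=17: Δ0=001 Δ1=000 | 1Δ
t=18: Δ0=000 Δ1=001 Δ2=101 Δ3=111 | 3Δ
t=19: Δ0=111 Δ1=110 | 1Δ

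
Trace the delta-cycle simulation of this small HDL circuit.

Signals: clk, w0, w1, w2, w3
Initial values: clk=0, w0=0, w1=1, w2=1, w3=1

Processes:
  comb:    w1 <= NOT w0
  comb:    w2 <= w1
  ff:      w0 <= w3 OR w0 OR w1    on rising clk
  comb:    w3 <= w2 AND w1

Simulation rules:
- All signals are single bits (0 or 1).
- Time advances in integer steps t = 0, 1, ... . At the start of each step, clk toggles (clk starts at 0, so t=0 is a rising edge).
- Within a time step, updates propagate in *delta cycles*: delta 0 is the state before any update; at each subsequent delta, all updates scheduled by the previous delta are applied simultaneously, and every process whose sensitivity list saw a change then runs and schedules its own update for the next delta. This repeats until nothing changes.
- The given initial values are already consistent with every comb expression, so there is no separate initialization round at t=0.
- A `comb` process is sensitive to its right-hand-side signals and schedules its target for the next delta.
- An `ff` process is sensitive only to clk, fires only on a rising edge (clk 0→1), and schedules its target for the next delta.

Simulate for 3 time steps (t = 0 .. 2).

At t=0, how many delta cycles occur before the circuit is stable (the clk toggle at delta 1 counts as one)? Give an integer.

4

t0.Δ0 w3=1 w2=1 w0=0 clk=0 w1=1
t0.Δ1 w3=1 w2=1 w0=0 clk=1 w1=1
t0.Δ2 w3=1 w2=1 w0=1 clk=1 w1=1
t0.Δ3 w3=1 w2=1 w0=1 clk=1 w1=0
t0.Δ4 w3=0 w2=0 w0=1 clk=1 w1=0
t1.Δ0 w3=0 w2=0 w0=1 clk=1 w1=0
t1.Δ1 w3=0 w2=0 w0=1 clk=0 w1=0
t2.Δ0 w3=0 w2=0 w0=1 clk=0 w1=0
t2.Δ1 w3=0 w2=0 w0=1 clk=1 w1=0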